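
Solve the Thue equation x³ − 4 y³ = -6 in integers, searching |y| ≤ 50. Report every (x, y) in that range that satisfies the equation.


The equation is x³ - 4y³ = -6. For fixed y, x³ = 4·y³ − 6, so a solution requires the RHS to be a perfect cube.
Strategy: iterate y from -50 to 50, compute RHS = 4·y³ − 6, and check whether it is a (positive or negative) perfect cube.
Check small values of y:
  y = 0: RHS = -6 is not a perfect cube.
  y = 1: RHS = -2 is not a perfect cube.
  y = -1: RHS = -10 is not a perfect cube.
  y = 2: RHS = 26 is not a perfect cube.
  y = -2: RHS = -38 is not a perfect cube.
  y = 3: RHS = 102 is not a perfect cube.
  y = -3: RHS = -114 is not a perfect cube.
Continuing the search up to |y| = 50 finds no solutions either.
No (x, y) in the scanned range satisfies the equation.

No integer solutions with |y| ≤ 50.


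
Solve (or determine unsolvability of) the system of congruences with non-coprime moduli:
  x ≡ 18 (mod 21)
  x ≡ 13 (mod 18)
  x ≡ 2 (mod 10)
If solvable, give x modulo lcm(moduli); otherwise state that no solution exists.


Moduli 21, 18, 10 are not pairwise coprime, so CRT works modulo lcm(m_i) when all pairwise compatibility conditions hold.
Pairwise compatibility: gcd(m_i, m_j) must divide a_i - a_j for every pair.
Merge one congruence at a time:
  Start: x ≡ 18 (mod 21).
  Combine with x ≡ 13 (mod 18): gcd(21, 18) = 3, and 13 - 18 = -5 is NOT divisible by 3.
    ⇒ system is inconsistent (no integer solution).

No solution (the system is inconsistent).


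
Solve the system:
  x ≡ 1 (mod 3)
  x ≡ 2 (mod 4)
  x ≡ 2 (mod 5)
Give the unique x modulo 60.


Moduli 3, 4, 5 are pairwise coprime; by CRT there is a unique solution modulo M = 3 · 4 · 5 = 60.
Solve pairwise, accumulating the modulus:
  Start with x ≡ 1 (mod 3).
  Combine with x ≡ 2 (mod 4): since gcd(3, 4) = 1, we get a unique residue mod 12.
    Write x = 1 + 3·t and substitute into x ≡ 2 (mod 4): 3·t ≡ 2 − 1 = 1 (mod 4).
    The inverse of 3 mod 4 is 3 (since 3·3 = 9 = 2·4 + 1), so t ≡ 3·1 = 3 ≡ 3 (mod 4).
    Then x = 1 + 3·3 = 10, valid modulo lcm(3, 4) = 12: x ≡ 10 (mod 12).
  Combine with x ≡ 2 (mod 5): since gcd(12, 5) = 1, we get a unique residue mod 60.
    Write x = 10 + 12·t and substitute into x ≡ 2 (mod 5): 12·t ≡ 2 − 10 = -8 (mod 5).
    Reduce coefficients mod 5: 2·t ≡ 2 (mod 5).
    The inverse of 2 mod 5 is 3 (since 2·3 = 6 = 1·5 + 1), so t ≡ 3·2 = 6 ≡ 1 (mod 5).
    Then x = 10 + 12·1 = 22, valid modulo lcm(12, 5) = 60: x ≡ 22 (mod 60).
Verify: 22 mod 3 = 1 ✓, 22 mod 4 = 2 ✓, 22 mod 5 = 2 ✓.

x ≡ 22 (mod 60).


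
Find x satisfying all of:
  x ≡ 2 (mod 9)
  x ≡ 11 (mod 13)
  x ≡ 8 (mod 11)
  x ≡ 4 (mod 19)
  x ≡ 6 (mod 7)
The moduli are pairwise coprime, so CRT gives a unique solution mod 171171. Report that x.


Product of moduli M = 9 · 13 · 11 · 19 · 7 = 171171.
Merge one congruence at a time:
  Start: x ≡ 2 (mod 9).
  Combine with x ≡ 11 (mod 13); new modulus lcm = 117.
    Write x = 2 + 9·t and substitute into x ≡ 11 (mod 13): 9·t ≡ 11 − 2 = 9 (mod 13).
    The inverse of 9 mod 13 is 3 (since 9·3 = 27 = 2·13 + 1), so t ≡ 3·9 = 27 ≡ 1 (mod 13).
    Then x = 2 + 9·1 = 11, valid modulo lcm(9, 13) = 117: x ≡ 11 (mod 117).
  Combine with x ≡ 8 (mod 11); new modulus lcm = 1287.
    Write x = 11 + 117·t and substitute into x ≡ 8 (mod 11): 117·t ≡ 8 − 11 = -3 (mod 11).
    Reduce coefficients mod 11: 7·t ≡ 8 (mod 11).
    The inverse of 7 mod 11 is 8 (since 7·8 = 56 = 5·11 + 1), so t ≡ 8·8 = 64 ≡ 9 (mod 11).
    Then x = 11 + 117·9 = 1064, valid modulo lcm(117, 11) = 1287: x ≡ 1064 (mod 1287).
  Combine with x ≡ 4 (mod 19); new modulus lcm = 24453.
    Write x = 1064 + 1287·t and substitute into x ≡ 4 (mod 19): 1287·t ≡ 4 − 1064 = -1060 (mod 19).
    Reduce coefficients mod 19: 14·t ≡ 4 (mod 19).
    The inverse of 14 mod 19 is 15 (since 14·15 = 210 = 11·19 + 1), so t ≡ 15·4 = 60 ≡ 3 (mod 19).
    Then x = 1064 + 1287·3 = 4925, valid modulo lcm(1287, 19) = 24453: x ≡ 4925 (mod 24453).
  Combine with x ≡ 6 (mod 7); new modulus lcm = 171171.
    Write x = 4925 + 24453·t and substitute into x ≡ 6 (mod 7): 24453·t ≡ 6 − 4925 = -4919 (mod 7).
    Reduce coefficients mod 7: 2·t ≡ 2 (mod 7).
    The inverse of 2 mod 7 is 4 (since 2·4 = 8 = 1·7 + 1), so t ≡ 4·2 = 8 ≡ 1 (mod 7).
    Then x = 4925 + 24453·1 = 29378, valid modulo lcm(24453, 7) = 171171: x ≡ 29378 (mod 171171).
Verify against each original: 29378 mod 9 = 2, 29378 mod 13 = 11, 29378 mod 11 = 8, 29378 mod 19 = 4, 29378 mod 7 = 6.

x ≡ 29378 (mod 171171).


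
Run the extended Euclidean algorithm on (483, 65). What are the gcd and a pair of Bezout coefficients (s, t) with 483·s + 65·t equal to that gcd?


Euclidean algorithm on (483, 65) — divide until remainder is 0:
  483 = 7 · 65 + 28
  65 = 2 · 28 + 9
  28 = 3 · 9 + 1
  9 = 9 · 1 + 0
gcd(483, 65) = 1.
Track Bezout coefficients alongside the remainders: start with r₀ = 483 = a·1 + b·0 (s = 1, t = 0) and r₁ = 65 = a·0 + b·1 (s = 0, t = 1); each new remainder r_{k+1} = r_{k-1} − q_k·r_k inherits s_{k+1} = s_{k-1} − q_k·s_k, t_{k+1} = t_{k-1} − q_k·t_k, so r_k = a·s_k + b·t_k at every step:
  q = 7: r = 28, s = 1 − 7·0 = 1, t = 0 − 7·1 = -7  (check: 483·1 + 65·(-7) = 28)
  q = 2: r = 9, s = 0 − 2·1 = -2, t = 1 − 2·(-7) = 15  (check: 483·(-2) + 65·15 = 9)
  q = 3: r = 1, s = 1 − 3·(-2) = 7, t = -7 − 3·15 = -52  (check: 483·7 + 65·(-52) = 1)
The row with r = 1 (the gcd) gives the Bezout coefficients s = 7, t = -52.
Result: 483 · (7) + 65 · (-52) = 1.

gcd(483, 65) = 1; s = 7, t = -52 (check: 483·7 + 65·(-52) = 1).


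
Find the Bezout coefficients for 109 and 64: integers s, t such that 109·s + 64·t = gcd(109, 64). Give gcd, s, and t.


Euclidean algorithm on (109, 64) — divide until remainder is 0:
  109 = 1 · 64 + 45
  64 = 1 · 45 + 19
  45 = 2 · 19 + 7
  19 = 2 · 7 + 5
  7 = 1 · 5 + 2
  5 = 2 · 2 + 1
  2 = 2 · 1 + 0
gcd(109, 64) = 1.
Track Bezout coefficients alongside the remainders: start with r₀ = 109 = a·1 + b·0 (s = 1, t = 0) and r₁ = 64 = a·0 + b·1 (s = 0, t = 1); each new remainder r_{k+1} = r_{k-1} − q_k·r_k inherits s_{k+1} = s_{k-1} − q_k·s_k, t_{k+1} = t_{k-1} − q_k·t_k, so r_k = a·s_k + b·t_k at every step:
  q = 1: r = 45, s = 1 − 1·0 = 1, t = 0 − 1·1 = -1  (check: 109·1 + 64·(-1) = 45)
  q = 1: r = 19, s = 0 − 1·1 = -1, t = 1 − 1·(-1) = 2  (check: 109·(-1) + 64·2 = 19)
  q = 2: r = 7, s = 1 − 2·(-1) = 3, t = -1 − 2·2 = -5  (check: 109·3 + 64·(-5) = 7)
  q = 2: r = 5, s = -1 − 2·3 = -7, t = 2 − 2·(-5) = 12  (check: 109·(-7) + 64·12 = 5)
  q = 1: r = 2, s = 3 − 1·(-7) = 10, t = -5 − 1·12 = -17  (check: 109·10 + 64·(-17) = 2)
  q = 2: r = 1, s = -7 − 2·10 = -27, t = 12 − 2·(-17) = 46  (check: 109·(-27) + 64·46 = 1)
The row with r = 1 (the gcd) gives the Bezout coefficients s = -27, t = 46.
Result: 109 · (-27) + 64 · (46) = 1.

gcd(109, 64) = 1; s = -27, t = 46 (check: 109·(-27) + 64·46 = 1).


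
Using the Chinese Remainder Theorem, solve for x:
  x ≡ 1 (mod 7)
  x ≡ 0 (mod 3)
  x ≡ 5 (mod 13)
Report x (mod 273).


Moduli 7, 3, 13 are pairwise coprime; by CRT there is a unique solution modulo M = 7 · 3 · 13 = 273.
Solve pairwise, accumulating the modulus:
  Start with x ≡ 1 (mod 7).
  Combine with x ≡ 0 (mod 3): since gcd(7, 3) = 1, we get a unique residue mod 21.
    Write x = 1 + 7·t and substitute into x ≡ 0 (mod 3): 7·t ≡ 0 − 1 = -1 (mod 3).
    Reduce coefficients mod 3: 1·t ≡ 2 (mod 3).
    So t ≡ 2 (mod 3).
    Then x = 1 + 7·2 = 15, valid modulo lcm(7, 3) = 21: x ≡ 15 (mod 21).
  Combine with x ≡ 5 (mod 13): since gcd(21, 13) = 1, we get a unique residue mod 273.
    Write x = 15 + 21·t and substitute into x ≡ 5 (mod 13): 21·t ≡ 5 − 15 = -10 (mod 13).
    Reduce coefficients mod 13: 8·t ≡ 3 (mod 13).
    The inverse of 8 mod 13 is 5 (since 8·5 = 40 = 3·13 + 1), so t ≡ 5·3 = 15 ≡ 2 (mod 13).
    Then x = 15 + 21·2 = 57, valid modulo lcm(21, 13) = 273: x ≡ 57 (mod 273).
Verify: 57 mod 7 = 1 ✓, 57 mod 3 = 0 ✓, 57 mod 13 = 5 ✓.

x ≡ 57 (mod 273).


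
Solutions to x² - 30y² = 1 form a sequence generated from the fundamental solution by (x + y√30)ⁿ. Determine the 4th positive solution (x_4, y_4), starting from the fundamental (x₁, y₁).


Step 1: Find the fundamental solution (x₁, y₁) of x² - 30y² = 1.
  Expand √30 as a continued fraction. a₀ = ⌊√30⌋ = 5; iterate m_{k+1} = d_k·a_k − m_k, d_{k+1} = (30 − m_{k+1}²)/d_k, a_{k+1} = ⌊(a₀ + m_{k+1})/d_{k+1}⌋ (starting m₀ = 0, d₀ = 1), with convergents p_k = a_k·p_{k-1} + p_{k-2}, q_k = a_k·q_{k-1} + q_{k-2} (p₋₁ = 1, q₋₁ = 0):
  k = 0: a₀ = 5; p₀/q₀ = 5/1; p₀² − 30·q₀² = 25 − 30 = -5.
  k = 1: m = 5, d = 5, a = ⌊(5 + 5)/5⌋ = 2; p/q = (2·5 + 1)/(2·1 + 0) = 11/2; p² − 30·q² = 121 − 120 = 1.
  The first convergent with p² − 30·q² = 1 gives the fundamental solution (x₁, y₁) = (11, 2).
Step 2: Apply the recurrence (x_{n+1}, y_{n+1}) = (x₁x_n + 30y₁y_n, x₁y_n + y₁x_n) repeatedly.
  From (x_1, y_1) = (11, 2): x_2 = 11·11 + 30·2·2 = 241; y_2 = 11·2 + 2·11 = 44.
  From (x_2, y_2) = (241, 44): x_3 = 11·241 + 30·2·44 = 5291; y_3 = 11·44 + 2·241 = 966.
  From (x_3, y_3) = (5291, 966): x_4 = 11·5291 + 30·2·966 = 116161; y_4 = 11·966 + 2·5291 = 21208.
Step 3: Verify x_4² - 30·y_4² = 13493377921 - 13493377920 = 1 (should be 1). ✓

(x_1, y_1) = (11, 2); (x_4, y_4) = (116161, 21208).


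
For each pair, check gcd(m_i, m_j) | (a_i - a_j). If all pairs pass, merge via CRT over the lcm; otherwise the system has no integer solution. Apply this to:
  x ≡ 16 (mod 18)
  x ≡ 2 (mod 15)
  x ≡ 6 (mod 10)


Moduli 18, 15, 10 are not pairwise coprime, so CRT works modulo lcm(m_i) when all pairwise compatibility conditions hold.
Pairwise compatibility: gcd(m_i, m_j) must divide a_i - a_j for every pair.
Merge one congruence at a time:
  Start: x ≡ 16 (mod 18).
  Combine with x ≡ 2 (mod 15): gcd(18, 15) = 3, and 2 - 16 = -14 is NOT divisible by 3.
    ⇒ system is inconsistent (no integer solution).

No solution (the system is inconsistent).


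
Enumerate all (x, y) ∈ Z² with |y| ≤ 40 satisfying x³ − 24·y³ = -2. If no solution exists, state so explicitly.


The equation is x³ - 24y³ = -2. For fixed y, x³ = 24·y³ − 2, so a solution requires the RHS to be a perfect cube.
Strategy: iterate y from -40 to 40, compute RHS = 24·y³ − 2, and check whether it is a (positive or negative) perfect cube.
Check small values of y:
  y = 0: RHS = -2 is not a perfect cube.
  y = 1: RHS = 22 is not a perfect cube.
  y = -1: RHS = -26 is not a perfect cube.
  y = 2: RHS = 190 is not a perfect cube.
  y = -2: RHS = -194 is not a perfect cube.
  y = 3: RHS = 646 is not a perfect cube.
  y = -3: RHS = -650 is not a perfect cube.
Continuing the search up to |y| = 40 finds no solutions either.
No (x, y) in the scanned range satisfies the equation.

No integer solutions with |y| ≤ 40.


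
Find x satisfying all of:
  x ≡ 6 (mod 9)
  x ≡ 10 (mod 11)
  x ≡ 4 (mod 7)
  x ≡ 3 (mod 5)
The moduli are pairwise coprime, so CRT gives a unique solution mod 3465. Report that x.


Product of moduli M = 9 · 11 · 7 · 5 = 3465.
Merge one congruence at a time:
  Start: x ≡ 6 (mod 9).
  Combine with x ≡ 10 (mod 11); new modulus lcm = 99.
    Write x = 6 + 9·t and substitute into x ≡ 10 (mod 11): 9·t ≡ 10 − 6 = 4 (mod 11).
    The inverse of 9 mod 11 is 5 (since 9·5 = 45 = 4·11 + 1), so t ≡ 5·4 = 20 ≡ 9 (mod 11).
    Then x = 6 + 9·9 = 87, valid modulo lcm(9, 11) = 99: x ≡ 87 (mod 99).
  Combine with x ≡ 4 (mod 7); new modulus lcm = 693.
    Write x = 87 + 99·t and substitute into x ≡ 4 (mod 7): 99·t ≡ 4 − 87 = -83 (mod 7).
    Reduce coefficients mod 7: 1·t ≡ 1 (mod 7).
    So t ≡ 1 (mod 7).
    Then x = 87 + 99·1 = 186, valid modulo lcm(99, 7) = 693: x ≡ 186 (mod 693).
  Combine with x ≡ 3 (mod 5); new modulus lcm = 3465.
    Write x = 186 + 693·t and substitute into x ≡ 3 (mod 5): 693·t ≡ 3 − 186 = -183 (mod 5).
    Reduce coefficients mod 5: 3·t ≡ 2 (mod 5).
    The inverse of 3 mod 5 is 2 (since 3·2 = 6 = 1·5 + 1), so t ≡ 2·2 = 4 ≡ 4 (mod 5).
    Then x = 186 + 693·4 = 2958, valid modulo lcm(693, 5) = 3465: x ≡ 2958 (mod 3465).
Verify against each original: 2958 mod 9 = 6, 2958 mod 11 = 10, 2958 mod 7 = 4, 2958 mod 5 = 3.

x ≡ 2958 (mod 3465).


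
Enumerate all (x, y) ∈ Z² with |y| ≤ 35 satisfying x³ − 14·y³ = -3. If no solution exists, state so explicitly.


The equation is x³ - 14y³ = -3. For fixed y, x³ = 14·y³ − 3, so a solution requires the RHS to be a perfect cube.
Strategy: iterate y from -35 to 35, compute RHS = 14·y³ − 3, and check whether it is a (positive or negative) perfect cube.
Check small values of y:
  y = 0: RHS = -3 is not a perfect cube.
  y = 1: RHS = 11 is not a perfect cube.
  y = -1: RHS = -17 is not a perfect cube.
  y = 2: RHS = 109 is not a perfect cube.
  y = -2: RHS = -115 is not a perfect cube.
  y = 3: RHS = 375 is not a perfect cube.
  y = -3: RHS = -381 is not a perfect cube.
Continuing the search up to |y| = 35 finds no solutions either.
No (x, y) in the scanned range satisfies the equation.

No integer solutions with |y| ≤ 35.


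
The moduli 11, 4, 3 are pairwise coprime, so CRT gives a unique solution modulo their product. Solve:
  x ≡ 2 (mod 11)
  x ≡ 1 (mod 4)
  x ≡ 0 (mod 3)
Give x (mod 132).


Moduli 11, 4, 3 are pairwise coprime; by CRT there is a unique solution modulo M = 11 · 4 · 3 = 132.
Solve pairwise, accumulating the modulus:
  Start with x ≡ 2 (mod 11).
  Combine with x ≡ 1 (mod 4): since gcd(11, 4) = 1, we get a unique residue mod 44.
    Write x = 2 + 11·t and substitute into x ≡ 1 (mod 4): 11·t ≡ 1 − 2 = -1 (mod 4).
    Reduce coefficients mod 4: 3·t ≡ 3 (mod 4).
    The inverse of 3 mod 4 is 3 (since 3·3 = 9 = 2·4 + 1), so t ≡ 3·3 = 9 ≡ 1 (mod 4).
    Then x = 2 + 11·1 = 13, valid modulo lcm(11, 4) = 44: x ≡ 13 (mod 44).
  Combine with x ≡ 0 (mod 3): since gcd(44, 3) = 1, we get a unique residue mod 132.
    Write x = 13 + 44·t and substitute into x ≡ 0 (mod 3): 44·t ≡ 0 − 13 = -13 (mod 3).
    Reduce coefficients mod 3: 2·t ≡ 2 (mod 3).
    The inverse of 2 mod 3 is 2 (since 2·2 = 4 = 1·3 + 1), so t ≡ 2·2 = 4 ≡ 1 (mod 3).
    Then x = 13 + 44·1 = 57, valid modulo lcm(44, 3) = 132: x ≡ 57 (mod 132).
Verify: 57 mod 11 = 2 ✓, 57 mod 4 = 1 ✓, 57 mod 3 = 0 ✓.

x ≡ 57 (mod 132).


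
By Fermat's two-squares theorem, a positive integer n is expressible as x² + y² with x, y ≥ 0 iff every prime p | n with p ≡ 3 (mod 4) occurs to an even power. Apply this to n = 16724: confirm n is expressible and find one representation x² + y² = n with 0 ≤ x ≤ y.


Step 1: Factor n = 16724 = 2^2 · 37 · 113.
Step 2: Check the mod-4 condition on each prime factor: 2 = 2 (special); 37 ≡ 1 (mod 4), exponent 1; 113 ≡ 1 (mod 4), exponent 1.
All primes ≡ 3 (mod 4) appear to even exponent (or don't appear), so by the two-squares theorem n IS expressible as a sum of two squares.
Step 3: Build a representation. Group n = k² · m with k = 2 and m = 37 · 113 = 4181 (a product of primes ≡ 1 (mod 4)); a representation of m scales to one of n via (k·x)² + (k·y)² = k²(x² + y²). Each prime p ≡ 1 (mod 4) is itself a sum of two squares; find a² by testing p − a² for a perfect square:
  37: 37 − 1² = 36 = 6² ⇒ 37 = 1² + 6².
  113: 113 − 1² = 112, 113 − 2² = 109, 113 − 3² = 104, 113 − 4² = 97, 113 − 5² = 88, 113 − 6² = 77, 113 − 7² = 64 = 8² ⇒ 113 = 7² + 8².
  Combine using the Brahmagupta–Fibonacci identity (a² + b²)(c² + d²) = (ac − bd)² + (ad + bc)² = (ac + bd)² + (ad − bc)²:
  37 · 113 = 4181: from (1² + 6²)(7² + 8²), take (1·7 − 6·8, 1·8 + 6·7) = (7 − 48, 8 + 42) = (-41, 50); dropping signs (only squares matter) gives (41, 50); check 41² + 50² = 1681 + 2500 = 4181 ✓.
  Scale by k = 2: (2·41, 2·50) = (82, 100).
Step 4: Order so x ≤ y and verify: 82² + 100² = 6724 + 10000 = 16724 = n. ✓

n = 16724 = 82² + 100² (one valid representation with x ≤ y).


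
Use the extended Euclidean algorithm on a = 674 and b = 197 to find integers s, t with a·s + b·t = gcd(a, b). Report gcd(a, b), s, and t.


Euclidean algorithm on (674, 197) — divide until remainder is 0:
  674 = 3 · 197 + 83
  197 = 2 · 83 + 31
  83 = 2 · 31 + 21
  31 = 1 · 21 + 10
  21 = 2 · 10 + 1
  10 = 10 · 1 + 0
gcd(674, 197) = 1.
Track Bezout coefficients alongside the remainders: start with r₀ = 674 = a·1 + b·0 (s = 1, t = 0) and r₁ = 197 = a·0 + b·1 (s = 0, t = 1); each new remainder r_{k+1} = r_{k-1} − q_k·r_k inherits s_{k+1} = s_{k-1} − q_k·s_k, t_{k+1} = t_{k-1} − q_k·t_k, so r_k = a·s_k + b·t_k at every step:
  q = 3: r = 83, s = 1 − 3·0 = 1, t = 0 − 3·1 = -3  (check: 674·1 + 197·(-3) = 83)
  q = 2: r = 31, s = 0 − 2·1 = -2, t = 1 − 2·(-3) = 7  (check: 674·(-2) + 197·7 = 31)
  q = 2: r = 21, s = 1 − 2·(-2) = 5, t = -3 − 2·7 = -17  (check: 674·5 + 197·(-17) = 21)
  q = 1: r = 10, s = -2 − 1·5 = -7, t = 7 − 1·(-17) = 24  (check: 674·(-7) + 197·24 = 10)
  q = 2: r = 1, s = 5 − 2·(-7) = 19, t = -17 − 2·24 = -65  (check: 674·19 + 197·(-65) = 1)
The row with r = 1 (the gcd) gives the Bezout coefficients s = 19, t = -65.
Result: 674 · (19) + 197 · (-65) = 1.

gcd(674, 197) = 1; s = 19, t = -65 (check: 674·19 + 197·(-65) = 1).


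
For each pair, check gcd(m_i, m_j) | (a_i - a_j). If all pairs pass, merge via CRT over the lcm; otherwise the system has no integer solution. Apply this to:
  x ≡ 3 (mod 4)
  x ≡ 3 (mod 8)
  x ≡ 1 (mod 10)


Moduli 4, 8, 10 are not pairwise coprime, so CRT works modulo lcm(m_i) when all pairwise compatibility conditions hold.
Pairwise compatibility: gcd(m_i, m_j) must divide a_i - a_j for every pair.
Merge one congruence at a time:
  Start: x ≡ 3 (mod 4).
  Combine with x ≡ 3 (mod 8): gcd(4, 8) = 4; 3 - 3 = 0, which IS divisible by 4, so compatible.
    Write x = 3 + 4·t and substitute into x ≡ 3 (mod 8): 4·t ≡ 3 − 3 = 0 (mod 8).
    Divide the congruence (and modulus) by g = 4: 1·t ≡ 0 (mod 2).
    So t ≡ 0 (mod 2).
    Then x = 3 + 4·0 = 3, valid modulo lcm(4, 8) = 8: x ≡ 3 (mod 8).
  Combine with x ≡ 1 (mod 10): gcd(8, 10) = 2; 1 - 3 = -2, which IS divisible by 2, so compatible.
    Write x = 3 + 8·t and substitute into x ≡ 1 (mod 10): 8·t ≡ 1 − 3 = -2 (mod 10).
    Divide the congruence (and modulus) by g = 2: 4·t ≡ -1 (mod 5).
    Reduce coefficients mod 5: 4·t ≡ 4 (mod 5).
    The inverse of 4 mod 5 is 4 (since 4·4 = 16 = 3·5 + 1), so t ≡ 4·4 = 16 ≡ 1 (mod 5).
    Then x = 3 + 8·1 = 11, valid modulo lcm(8, 10) = 40: x ≡ 11 (mod 40).
Verify: 11 mod 4 = 3, 11 mod 8 = 3, 11 mod 10 = 1.

x ≡ 11 (mod 40).


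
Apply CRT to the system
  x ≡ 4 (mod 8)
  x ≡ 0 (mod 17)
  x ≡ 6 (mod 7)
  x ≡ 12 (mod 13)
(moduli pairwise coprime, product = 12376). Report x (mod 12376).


Product of moduli M = 8 · 17 · 7 · 13 = 12376.
Merge one congruence at a time:
  Start: x ≡ 4 (mod 8).
  Combine with x ≡ 0 (mod 17); new modulus lcm = 136.
    Write x = 4 + 8·t and substitute into x ≡ 0 (mod 17): 8·t ≡ 0 − 4 = -4 (mod 17).
    Reduce coefficients mod 17: 8·t ≡ 13 (mod 17).
    The inverse of 8 mod 17 is 15 (since 8·15 = 120 = 7·17 + 1), so t ≡ 15·13 = 195 ≡ 8 (mod 17).
    Then x = 4 + 8·8 = 68, valid modulo lcm(8, 17) = 136: x ≡ 68 (mod 136).
  Combine with x ≡ 6 (mod 7); new modulus lcm = 952.
    Write x = 68 + 136·t and substitute into x ≡ 6 (mod 7): 136·t ≡ 6 − 68 = -62 (mod 7).
    Reduce coefficients mod 7: 3·t ≡ 1 (mod 7).
    The inverse of 3 mod 7 is 5 (since 3·5 = 15 = 2·7 + 1), so t ≡ 5·1 = 5 ≡ 5 (mod 7).
    Then x = 68 + 136·5 = 748, valid modulo lcm(136, 7) = 952: x ≡ 748 (mod 952).
  Combine with x ≡ 12 (mod 13); new modulus lcm = 12376.
    Write x = 748 + 952·t and substitute into x ≡ 12 (mod 13): 952·t ≡ 12 − 748 = -736 (mod 13).
    Reduce coefficients mod 13: 3·t ≡ 5 (mod 13).
    The inverse of 3 mod 13 is 9 (since 3·9 = 27 = 2·13 + 1), so t ≡ 9·5 = 45 ≡ 6 (mod 13).
    Then x = 748 + 952·6 = 6460, valid modulo lcm(952, 13) = 12376: x ≡ 6460 (mod 12376).
Verify against each original: 6460 mod 8 = 4, 6460 mod 17 = 0, 6460 mod 7 = 6, 6460 mod 13 = 12.

x ≡ 6460 (mod 12376).


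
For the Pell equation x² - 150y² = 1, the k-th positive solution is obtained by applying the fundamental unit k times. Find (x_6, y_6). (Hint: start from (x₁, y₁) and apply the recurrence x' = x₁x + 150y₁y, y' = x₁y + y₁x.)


Step 1: Find the fundamental solution (x₁, y₁) of x² - 150y² = 1.
  Expand √150 as a continued fraction. a₀ = ⌊√150⌋ = 12; iterate m_{k+1} = d_k·a_k − m_k, d_{k+1} = (150 − m_{k+1}²)/d_k, a_{k+1} = ⌊(a₀ + m_{k+1})/d_{k+1}⌋ (starting m₀ = 0, d₀ = 1), with convergents p_k = a_k·p_{k-1} + p_{k-2}, q_k = a_k·q_{k-1} + q_{k-2} (p₋₁ = 1, q₋₁ = 0):
  k = 0: a₀ = 12; p₀/q₀ = 12/1; p₀² − 150·q₀² = 144 − 150 = -6.
  k = 1: m = 12, d = 6, a = ⌊(12 + 12)/6⌋ = 4; p/q = (4·12 + 1)/(4·1 + 0) = 49/4; p² − 150·q² = 2401 − 2400 = 1.
  The first convergent with p² − 150·q² = 1 gives the fundamental solution (x₁, y₁) = (49, 4).
Step 2: Apply the recurrence (x_{n+1}, y_{n+1}) = (x₁x_n + 150y₁y_n, x₁y_n + y₁x_n) repeatedly.
  From (x_1, y_1) = (49, 4): x_2 = 49·49 + 150·4·4 = 4801; y_2 = 49·4 + 4·49 = 392.
  From (x_2, y_2) = (4801, 392): x_3 = 49·4801 + 150·4·392 = 470449; y_3 = 49·392 + 4·4801 = 38412.
  From (x_3, y_3) = (470449, 38412): x_4 = 49·470449 + 150·4·38412 = 46099201; y_4 = 49·38412 + 4·470449 = 3763984.
  From (x_4, y_4) = (46099201, 3763984): x_5 = 49·46099201 + 150·4·3763984 = 4517251249; y_5 = 49·3763984 + 4·46099201 = 368832020.
  From (x_5, y_5) = (4517251249, 368832020): x_6 = 49·4517251249 + 150·4·368832020 = 442644523201; y_6 = 49·368832020 + 4·4517251249 = 36141773976.
Step 3: Verify x_6² - 150·y_6² = 195934173919840627286401 - 195934173919840627286400 = 1 (should be 1). ✓

(x_1, y_1) = (49, 4); (x_6, y_6) = (442644523201, 36141773976).


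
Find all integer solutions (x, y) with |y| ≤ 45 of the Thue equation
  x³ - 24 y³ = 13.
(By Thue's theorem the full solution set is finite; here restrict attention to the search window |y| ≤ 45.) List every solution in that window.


The equation is x³ - 24y³ = 13. For fixed y, x³ = 24·y³ + 13, so a solution requires the RHS to be a perfect cube.
Strategy: iterate y from -45 to 45, compute RHS = 24·y³ + 13, and check whether it is a (positive or negative) perfect cube.
Check small values of y:
  y = 0: RHS = 13 is not a perfect cube.
  y = 1: RHS = 37 is not a perfect cube.
  y = -1: RHS = -11 is not a perfect cube.
  y = 2: RHS = 205 is not a perfect cube.
  y = -2: RHS = -179 is not a perfect cube.
  y = 3: RHS = 661 is not a perfect cube.
  y = -3: RHS = -635 is not a perfect cube.
Continuing the search up to |y| = 45 finds no solutions either.
No (x, y) in the scanned range satisfies the equation.

No integer solutions with |y| ≤ 45.


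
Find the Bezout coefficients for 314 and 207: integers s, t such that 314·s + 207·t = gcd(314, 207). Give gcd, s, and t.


Euclidean algorithm on (314, 207) — divide until remainder is 0:
  314 = 1 · 207 + 107
  207 = 1 · 107 + 100
  107 = 1 · 100 + 7
  100 = 14 · 7 + 2
  7 = 3 · 2 + 1
  2 = 2 · 1 + 0
gcd(314, 207) = 1.
Track Bezout coefficients alongside the remainders: start with r₀ = 314 = a·1 + b·0 (s = 1, t = 0) and r₁ = 207 = a·0 + b·1 (s = 0, t = 1); each new remainder r_{k+1} = r_{k-1} − q_k·r_k inherits s_{k+1} = s_{k-1} − q_k·s_k, t_{k+1} = t_{k-1} − q_k·t_k, so r_k = a·s_k + b·t_k at every step:
  q = 1: r = 107, s = 1 − 1·0 = 1, t = 0 − 1·1 = -1  (check: 314·1 + 207·(-1) = 107)
  q = 1: r = 100, s = 0 − 1·1 = -1, t = 1 − 1·(-1) = 2  (check: 314·(-1) + 207·2 = 100)
  q = 1: r = 7, s = 1 − 1·(-1) = 2, t = -1 − 1·2 = -3  (check: 314·2 + 207·(-3) = 7)
  q = 14: r = 2, s = -1 − 14·2 = -29, t = 2 − 14·(-3) = 44  (check: 314·(-29) + 207·44 = 2)
  q = 3: r = 1, s = 2 − 3·(-29) = 89, t = -3 − 3·44 = -135  (check: 314·89 + 207·(-135) = 1)
The row with r = 1 (the gcd) gives the Bezout coefficients s = 89, t = -135.
Result: 314 · (89) + 207 · (-135) = 1.

gcd(314, 207) = 1; s = 89, t = -135 (check: 314·89 + 207·(-135) = 1).


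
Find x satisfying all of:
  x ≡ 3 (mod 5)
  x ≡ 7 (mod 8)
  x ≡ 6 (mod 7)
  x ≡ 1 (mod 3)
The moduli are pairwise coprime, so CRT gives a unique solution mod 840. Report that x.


Product of moduli M = 5 · 8 · 7 · 3 = 840.
Merge one congruence at a time:
  Start: x ≡ 3 (mod 5).
  Combine with x ≡ 7 (mod 8); new modulus lcm = 40.
    Write x = 3 + 5·t and substitute into x ≡ 7 (mod 8): 5·t ≡ 7 − 3 = 4 (mod 8).
    The inverse of 5 mod 8 is 5 (since 5·5 = 25 = 3·8 + 1), so t ≡ 5·4 = 20 ≡ 4 (mod 8).
    Then x = 3 + 5·4 = 23, valid modulo lcm(5, 8) = 40: x ≡ 23 (mod 40).
  Combine with x ≡ 6 (mod 7); new modulus lcm = 280.
    Write x = 23 + 40·t and substitute into x ≡ 6 (mod 7): 40·t ≡ 6 − 23 = -17 (mod 7).
    Reduce coefficients mod 7: 5·t ≡ 4 (mod 7).
    The inverse of 5 mod 7 is 3 (since 5·3 = 15 = 2·7 + 1), so t ≡ 3·4 = 12 ≡ 5 (mod 7).
    Then x = 23 + 40·5 = 223, valid modulo lcm(40, 7) = 280: x ≡ 223 (mod 280).
  Combine with x ≡ 1 (mod 3); new modulus lcm = 840.
    Write x = 223 + 280·t and substitute into x ≡ 1 (mod 3): 280·t ≡ 1 − 223 = -222 (mod 3).
    Reduce coefficients mod 3: 1·t ≡ 0 (mod 3).
    So t ≡ 0 (mod 3).
    Then x = 223 + 280·0 = 223, valid modulo lcm(280, 3) = 840: x ≡ 223 (mod 840).
Verify against each original: 223 mod 5 = 3, 223 mod 8 = 7, 223 mod 7 = 6, 223 mod 3 = 1.

x ≡ 223 (mod 840).


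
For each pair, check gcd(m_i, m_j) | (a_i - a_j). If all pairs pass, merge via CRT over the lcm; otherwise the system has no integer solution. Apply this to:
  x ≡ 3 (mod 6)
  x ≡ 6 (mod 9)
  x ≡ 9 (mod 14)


Moduli 6, 9, 14 are not pairwise coprime, so CRT works modulo lcm(m_i) when all pairwise compatibility conditions hold.
Pairwise compatibility: gcd(m_i, m_j) must divide a_i - a_j for every pair.
Merge one congruence at a time:
  Start: x ≡ 3 (mod 6).
  Combine with x ≡ 6 (mod 9): gcd(6, 9) = 3; 6 - 3 = 3, which IS divisible by 3, so compatible.
    Write x = 3 + 6·t and substitute into x ≡ 6 (mod 9): 6·t ≡ 6 − 3 = 3 (mod 9).
    Divide the congruence (and modulus) by g = 3: 2·t ≡ 1 (mod 3).
    The inverse of 2 mod 3 is 2 (since 2·2 = 4 = 1·3 + 1), so t ≡ 2·1 = 2 ≡ 2 (mod 3).
    Then x = 3 + 6·2 = 15, valid modulo lcm(6, 9) = 18: x ≡ 15 (mod 18).
  Combine with x ≡ 9 (mod 14): gcd(18, 14) = 2; 9 - 15 = -6, which IS divisible by 2, so compatible.
    Write x = 15 + 18·t and substitute into x ≡ 9 (mod 14): 18·t ≡ 9 − 15 = -6 (mod 14).
    Divide the congruence (and modulus) by g = 2: 9·t ≡ -3 (mod 7).
    Reduce coefficients mod 7: 2·t ≡ 4 (mod 7).
    The inverse of 2 mod 7 is 4 (since 2·4 = 8 = 1·7 + 1), so t ≡ 4·4 = 16 ≡ 2 (mod 7).
    Then x = 15 + 18·2 = 51, valid modulo lcm(18, 14) = 126: x ≡ 51 (mod 126).
Verify: 51 mod 6 = 3, 51 mod 9 = 6, 51 mod 14 = 9.

x ≡ 51 (mod 126).


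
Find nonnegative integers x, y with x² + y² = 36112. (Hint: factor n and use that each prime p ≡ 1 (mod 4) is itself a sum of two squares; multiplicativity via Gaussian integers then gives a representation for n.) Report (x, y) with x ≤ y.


Step 1: Factor n = 36112 = 2^4 · 37 · 61.
Step 2: Check the mod-4 condition on each prime factor: 2 = 2 (special); 37 ≡ 1 (mod 4), exponent 1; 61 ≡ 1 (mod 4), exponent 1.
All primes ≡ 3 (mod 4) appear to even exponent (or don't appear), so by the two-squares theorem n IS expressible as a sum of two squares.
Step 3: Build a representation. Group n = k² · m with k = 4 and m = 37 · 61 = 2257 (a product of primes ≡ 1 (mod 4)); a representation of m scales to one of n via (k·x)² + (k·y)² = k²(x² + y²). Each prime p ≡ 1 (mod 4) is itself a sum of two squares; find a² by testing p − a² for a perfect square:
  37: 37 − 1² = 36 = 6² ⇒ 37 = 1² + 6².
  61: 61 − 1² = 60, 61 − 2² = 57, 61 − 3² = 52, 61 − 4² = 45, 61 − 5² = 36 = 6² ⇒ 61 = 5² + 6².
  Combine using the Brahmagupta–Fibonacci identity (a² + b²)(c² + d²) = (ac − bd)² + (ad + bc)² = (ac + bd)² + (ad − bc)²:
  37 · 61 = 2257: from (1² + 6²)(5² + 6²), take (1·5 − 6·6, 1·6 + 6·5) = (5 − 36, 6 + 30) = (-31, 36); dropping signs (only squares matter) gives (31, 36); check 31² + 36² = 961 + 1296 = 2257 ✓.
  Scale by k = 4: (4·31, 4·36) = (124, 144).
Step 4: Order so x ≤ y and verify: 124² + 144² = 15376 + 20736 = 36112 = n. ✓

n = 36112 = 124² + 144² (one valid representation with x ≤ y).


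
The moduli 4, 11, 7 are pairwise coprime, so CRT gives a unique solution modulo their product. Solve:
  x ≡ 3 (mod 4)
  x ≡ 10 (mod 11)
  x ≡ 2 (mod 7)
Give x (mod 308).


Moduli 4, 11, 7 are pairwise coprime; by CRT there is a unique solution modulo M = 4 · 11 · 7 = 308.
Solve pairwise, accumulating the modulus:
  Start with x ≡ 3 (mod 4).
  Combine with x ≡ 10 (mod 11): since gcd(4, 11) = 1, we get a unique residue mod 44.
    Write x = 3 + 4·t and substitute into x ≡ 10 (mod 11): 4·t ≡ 10 − 3 = 7 (mod 11).
    The inverse of 4 mod 11 is 3 (since 4·3 = 12 = 1·11 + 1), so t ≡ 3·7 = 21 ≡ 10 (mod 11).
    Then x = 3 + 4·10 = 43, valid modulo lcm(4, 11) = 44: x ≡ 43 (mod 44).
  Combine with x ≡ 2 (mod 7): since gcd(44, 7) = 1, we get a unique residue mod 308.
    Write x = 43 + 44·t and substitute into x ≡ 2 (mod 7): 44·t ≡ 2 − 43 = -41 (mod 7).
    Reduce coefficients mod 7: 2·t ≡ 1 (mod 7).
    The inverse of 2 mod 7 is 4 (since 2·4 = 8 = 1·7 + 1), so t ≡ 4·1 = 4 ≡ 4 (mod 7).
    Then x = 43 + 44·4 = 219, valid modulo lcm(44, 7) = 308: x ≡ 219 (mod 308).
Verify: 219 mod 4 = 3 ✓, 219 mod 11 = 10 ✓, 219 mod 7 = 2 ✓.

x ≡ 219 (mod 308).


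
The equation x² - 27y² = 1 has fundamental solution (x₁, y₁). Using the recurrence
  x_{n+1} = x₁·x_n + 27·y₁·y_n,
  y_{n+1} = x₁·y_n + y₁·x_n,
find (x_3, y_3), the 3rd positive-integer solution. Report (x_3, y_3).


Step 1: Find the fundamental solution (x₁, y₁) of x² - 27y² = 1.
  Expand √27 as a continued fraction. a₀ = ⌊√27⌋ = 5; iterate m_{k+1} = d_k·a_k − m_k, d_{k+1} = (27 − m_{k+1}²)/d_k, a_{k+1} = ⌊(a₀ + m_{k+1})/d_{k+1}⌋ (starting m₀ = 0, d₀ = 1), with convergents p_k = a_k·p_{k-1} + p_{k-2}, q_k = a_k·q_{k-1} + q_{k-2} (p₋₁ = 1, q₋₁ = 0):
  k = 0: a₀ = 5; p₀/q₀ = 5/1; p₀² − 27·q₀² = 25 − 27 = -2.
  k = 1: m = 5, d = 2, a = ⌊(5 + 5)/2⌋ = 5; p/q = (5·5 + 1)/(5·1 + 0) = 26/5; p² − 27·q² = 676 − 675 = 1.
  The first convergent with p² − 27·q² = 1 gives the fundamental solution (x₁, y₁) = (26, 5).
Step 2: Apply the recurrence (x_{n+1}, y_{n+1}) = (x₁x_n + 27y₁y_n, x₁y_n + y₁x_n) repeatedly.
  From (x_1, y_1) = (26, 5): x_2 = 26·26 + 27·5·5 = 1351; y_2 = 26·5 + 5·26 = 260.
  From (x_2, y_2) = (1351, 260): x_3 = 26·1351 + 27·5·260 = 70226; y_3 = 26·260 + 5·1351 = 13515.
Step 3: Verify x_3² - 27·y_3² = 4931691076 - 4931691075 = 1 (should be 1). ✓

(x_1, y_1) = (26, 5); (x_3, y_3) = (70226, 13515).


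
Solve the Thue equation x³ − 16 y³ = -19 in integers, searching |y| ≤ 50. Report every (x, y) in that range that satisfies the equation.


The equation is x³ - 16y³ = -19. For fixed y, x³ = 16·y³ − 19, so a solution requires the RHS to be a perfect cube.
Strategy: iterate y from -50 to 50, compute RHS = 16·y³ − 19, and check whether it is a (positive or negative) perfect cube.
Check small values of y:
  y = 0: RHS = -19 is not a perfect cube.
  y = 1: RHS = -3 is not a perfect cube.
  y = -1: RHS = -35 is not a perfect cube.
  y = 2: RHS = 109 is not a perfect cube.
  y = -2: RHS = -147 is not a perfect cube.
  y = 3: RHS = 413 is not a perfect cube.
  y = -3: RHS = -451 is not a perfect cube.
Continuing the search up to |y| = 50 finds no solutions either.
No (x, y) in the scanned range satisfies the equation.

No integer solutions with |y| ≤ 50.


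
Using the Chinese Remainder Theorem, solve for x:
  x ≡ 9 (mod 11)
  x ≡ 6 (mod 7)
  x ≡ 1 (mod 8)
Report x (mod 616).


Moduli 11, 7, 8 are pairwise coprime; by CRT there is a unique solution modulo M = 11 · 7 · 8 = 616.
Solve pairwise, accumulating the modulus:
  Start with x ≡ 9 (mod 11).
  Combine with x ≡ 6 (mod 7): since gcd(11, 7) = 1, we get a unique residue mod 77.
    Write x = 9 + 11·t and substitute into x ≡ 6 (mod 7): 11·t ≡ 6 − 9 = -3 (mod 7).
    Reduce coefficients mod 7: 4·t ≡ 4 (mod 7).
    The inverse of 4 mod 7 is 2 (since 4·2 = 8 = 1·7 + 1), so t ≡ 2·4 = 8 ≡ 1 (mod 7).
    Then x = 9 + 11·1 = 20, valid modulo lcm(11, 7) = 77: x ≡ 20 (mod 77).
  Combine with x ≡ 1 (mod 8): since gcd(77, 8) = 1, we get a unique residue mod 616.
    Write x = 20 + 77·t and substitute into x ≡ 1 (mod 8): 77·t ≡ 1 − 20 = -19 (mod 8).
    Reduce coefficients mod 8: 5·t ≡ 5 (mod 8).
    The inverse of 5 mod 8 is 5 (since 5·5 = 25 = 3·8 + 1), so t ≡ 5·5 = 25 ≡ 1 (mod 8).
    Then x = 20 + 77·1 = 97, valid modulo lcm(77, 8) = 616: x ≡ 97 (mod 616).
Verify: 97 mod 11 = 9 ✓, 97 mod 7 = 6 ✓, 97 mod 8 = 1 ✓.

x ≡ 97 (mod 616).


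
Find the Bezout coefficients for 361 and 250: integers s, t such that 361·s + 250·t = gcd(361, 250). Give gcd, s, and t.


Euclidean algorithm on (361, 250) — divide until remainder is 0:
  361 = 1 · 250 + 111
  250 = 2 · 111 + 28
  111 = 3 · 28 + 27
  28 = 1 · 27 + 1
  27 = 27 · 1 + 0
gcd(361, 250) = 1.
Track Bezout coefficients alongside the remainders: start with r₀ = 361 = a·1 + b·0 (s = 1, t = 0) and r₁ = 250 = a·0 + b·1 (s = 0, t = 1); each new remainder r_{k+1} = r_{k-1} − q_k·r_k inherits s_{k+1} = s_{k-1} − q_k·s_k, t_{k+1} = t_{k-1} − q_k·t_k, so r_k = a·s_k + b·t_k at every step:
  q = 1: r = 111, s = 1 − 1·0 = 1, t = 0 − 1·1 = -1  (check: 361·1 + 250·(-1) = 111)
  q = 2: r = 28, s = 0 − 2·1 = -2, t = 1 − 2·(-1) = 3  (check: 361·(-2) + 250·3 = 28)
  q = 3: r = 27, s = 1 − 3·(-2) = 7, t = -1 − 3·3 = -10  (check: 361·7 + 250·(-10) = 27)
  q = 1: r = 1, s = -2 − 1·7 = -9, t = 3 − 1·(-10) = 13  (check: 361·(-9) + 250·13 = 1)
The row with r = 1 (the gcd) gives the Bezout coefficients s = -9, t = 13.
Result: 361 · (-9) + 250 · (13) = 1.

gcd(361, 250) = 1; s = -9, t = 13 (check: 361·(-9) + 250·13 = 1).


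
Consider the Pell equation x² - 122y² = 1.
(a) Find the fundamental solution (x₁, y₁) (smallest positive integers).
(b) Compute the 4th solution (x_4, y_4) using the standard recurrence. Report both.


Step 1: Find the fundamental solution (x₁, y₁) of x² - 122y² = 1.
  Expand √122 as a continued fraction. a₀ = ⌊√122⌋ = 11; iterate m_{k+1} = d_k·a_k − m_k, d_{k+1} = (122 − m_{k+1}²)/d_k, a_{k+1} = ⌊(a₀ + m_{k+1})/d_{k+1}⌋ (starting m₀ = 0, d₀ = 1), with convergents p_k = a_k·p_{k-1} + p_{k-2}, q_k = a_k·q_{k-1} + q_{k-2} (p₋₁ = 1, q₋₁ = 0):
  k = 0: a₀ = 11; p₀/q₀ = 11/1; p₀² − 122·q₀² = 121 − 122 = -1.
  k = 1: m = 11, d = 1, a = ⌊(11 + 11)/1⌋ = 22; p/q = (22·11 + 1)/(22·1 + 0) = 243/22; p² − 122·q² = 59049 − 59048 = 1.
  The first convergent with p² − 122·q² = 1 gives the fundamental solution (x₁, y₁) = (243, 22).
Step 2: Apply the recurrence (x_{n+1}, y_{n+1}) = (x₁x_n + 122y₁y_n, x₁y_n + y₁x_n) repeatedly.
  From (x_1, y_1) = (243, 22): x_2 = 243·243 + 122·22·22 = 118097; y_2 = 243·22 + 22·243 = 10692.
  From (x_2, y_2) = (118097, 10692): x_3 = 243·118097 + 122·22·10692 = 57394899; y_3 = 243·10692 + 22·118097 = 5196290.
  From (x_3, y_3) = (57394899, 5196290): x_4 = 243·57394899 + 122·22·5196290 = 27893802817; y_4 = 243·5196290 + 22·57394899 = 2525386248.
Step 3: Verify x_4² - 122·y_4² = 778064235593677135489 - 778064235593677135488 = 1 (should be 1). ✓

(x_1, y_1) = (243, 22); (x_4, y_4) = (27893802817, 2525386248).


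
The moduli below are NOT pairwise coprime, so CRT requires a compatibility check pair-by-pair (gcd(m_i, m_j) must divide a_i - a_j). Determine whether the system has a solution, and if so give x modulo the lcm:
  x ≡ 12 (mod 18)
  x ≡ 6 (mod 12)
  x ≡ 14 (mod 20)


Moduli 18, 12, 20 are not pairwise coprime, so CRT works modulo lcm(m_i) when all pairwise compatibility conditions hold.
Pairwise compatibility: gcd(m_i, m_j) must divide a_i - a_j for every pair.
Merge one congruence at a time:
  Start: x ≡ 12 (mod 18).
  Combine with x ≡ 6 (mod 12): gcd(18, 12) = 6; 6 - 12 = -6, which IS divisible by 6, so compatible.
    Write x = 12 + 18·t and substitute into x ≡ 6 (mod 12): 18·t ≡ 6 − 12 = -6 (mod 12).
    Divide the congruence (and modulus) by g = 6: 3·t ≡ -1 (mod 2).
    Reduce coefficients mod 2: 1·t ≡ 1 (mod 2).
    So t ≡ 1 (mod 2).
    Then x = 12 + 18·1 = 30, valid modulo lcm(18, 12) = 36: x ≡ 30 (mod 36).
  Combine with x ≡ 14 (mod 20): gcd(36, 20) = 4; 14 - 30 = -16, which IS divisible by 4, so compatible.
    Write x = 30 + 36·t and substitute into x ≡ 14 (mod 20): 36·t ≡ 14 − 30 = -16 (mod 20).
    Divide the congruence (and modulus) by g = 4: 9·t ≡ -4 (mod 5).
    Reduce coefficients mod 5: 4·t ≡ 1 (mod 5).
    The inverse of 4 mod 5 is 4 (since 4·4 = 16 = 3·5 + 1), so t ≡ 4·1 = 4 ≡ 4 (mod 5).
    Then x = 30 + 36·4 = 174, valid modulo lcm(36, 20) = 180: x ≡ 174 (mod 180).
Verify: 174 mod 18 = 12, 174 mod 12 = 6, 174 mod 20 = 14.

x ≡ 174 (mod 180).


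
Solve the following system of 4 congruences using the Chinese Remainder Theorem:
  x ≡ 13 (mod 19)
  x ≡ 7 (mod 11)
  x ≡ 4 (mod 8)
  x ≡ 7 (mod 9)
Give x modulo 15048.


Product of moduli M = 19 · 11 · 8 · 9 = 15048.
Merge one congruence at a time:
  Start: x ≡ 13 (mod 19).
  Combine with x ≡ 7 (mod 11); new modulus lcm = 209.
    Write x = 13 + 19·t and substitute into x ≡ 7 (mod 11): 19·t ≡ 7 − 13 = -6 (mod 11).
    Reduce coefficients mod 11: 8·t ≡ 5 (mod 11).
    The inverse of 8 mod 11 is 7 (since 8·7 = 56 = 5·11 + 1), so t ≡ 7·5 = 35 ≡ 2 (mod 11).
    Then x = 13 + 19·2 = 51, valid modulo lcm(19, 11) = 209: x ≡ 51 (mod 209).
  Combine with x ≡ 4 (mod 8); new modulus lcm = 1672.
    Write x = 51 + 209·t and substitute into x ≡ 4 (mod 8): 209·t ≡ 4 − 51 = -47 (mod 8).
    Reduce coefficients mod 8: 1·t ≡ 1 (mod 8).
    So t ≡ 1 (mod 8).
    Then x = 51 + 209·1 = 260, valid modulo lcm(209, 8) = 1672: x ≡ 260 (mod 1672).
  Combine with x ≡ 7 (mod 9); new modulus lcm = 15048.
    Write x = 260 + 1672·t and substitute into x ≡ 7 (mod 9): 1672·t ≡ 7 − 260 = -253 (mod 9).
    Reduce coefficients mod 9: 7·t ≡ 8 (mod 9).
    The inverse of 7 mod 9 is 4 (since 7·4 = 28 = 3·9 + 1), so t ≡ 4·8 = 32 ≡ 5 (mod 9).
    Then x = 260 + 1672·5 = 8620, valid modulo lcm(1672, 9) = 15048: x ≡ 8620 (mod 15048).
Verify against each original: 8620 mod 19 = 13, 8620 mod 11 = 7, 8620 mod 8 = 4, 8620 mod 9 = 7.

x ≡ 8620 (mod 15048).


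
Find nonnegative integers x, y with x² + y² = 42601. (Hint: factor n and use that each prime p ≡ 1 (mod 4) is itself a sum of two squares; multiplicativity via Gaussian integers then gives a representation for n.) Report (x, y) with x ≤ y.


Step 1: Factor n = 42601 = 13 · 29 · 113.
Step 2: Check the mod-4 condition on each prime factor: 13 ≡ 1 (mod 4), exponent 1; 29 ≡ 1 (mod 4), exponent 1; 113 ≡ 1 (mod 4), exponent 1.
All primes ≡ 3 (mod 4) appear to even exponent (or don't appear), so by the two-squares theorem n IS expressible as a sum of two squares.
Step 3: Build a representation. Here n = 13 · 29 · 113 is a product of primes ≡ 1 (mod 4). Each prime p ≡ 1 (mod 4) is itself a sum of two squares; find a² by testing p − a² for a perfect square:
  13: 13 − 1² = 12, 13 − 2² = 9 = 3² ⇒ 13 = 2² + 3².
  29: 29 − 1² = 28, 29 − 2² = 25 = 5² ⇒ 29 = 2² + 5².
  113: 113 − 1² = 112, 113 − 2² = 109, 113 − 3² = 104, 113 − 4² = 97, 113 − 5² = 88, 113 − 6² = 77, 113 − 7² = 64 = 8² ⇒ 113 = 7² + 8².
  Combine using the Brahmagupta–Fibonacci identity (a² + b²)(c² + d²) = (ac − bd)² + (ad + bc)² = (ac + bd)² + (ad − bc)²:
  13 · 29 = 377: from (2² + 3²)(2² + 5²), take (2·2 − 3·5, 2·5 + 3·2) = (4 − 15, 10 + 6) = (-11, 16); dropping signs (only squares matter) gives (11, 16); check 11² + 16² = 121 + 256 = 377 ✓.
  377 · 113 = 42601: from (11² + 16²)(7² + 8²), take (11·7 − 16·8, 11·8 + 16·7) = (77 − 128, 88 + 112) = (-51, 200); dropping signs (only squares matter) gives (51, 200); check 51² + 200² = 2601 + 40000 = 42601 ✓.
Step 4: Order so x ≤ y and verify: 51² + 200² = 2601 + 40000 = 42601 = n. ✓

n = 42601 = 51² + 200² (one valid representation with x ≤ y).
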